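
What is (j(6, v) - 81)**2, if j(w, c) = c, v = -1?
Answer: 6724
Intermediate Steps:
(j(6, v) - 81)**2 = (-1 - 81)**2 = (-82)**2 = 6724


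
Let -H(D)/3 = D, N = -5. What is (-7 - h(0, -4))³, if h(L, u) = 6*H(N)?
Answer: -912673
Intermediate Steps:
H(D) = -3*D
h(L, u) = 90 (h(L, u) = 6*(-3*(-5)) = 6*15 = 90)
(-7 - h(0, -4))³ = (-7 - 1*90)³ = (-7 - 90)³ = (-97)³ = -912673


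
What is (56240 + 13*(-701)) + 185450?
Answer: 232577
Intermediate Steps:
(56240 + 13*(-701)) + 185450 = (56240 - 9113) + 185450 = 47127 + 185450 = 232577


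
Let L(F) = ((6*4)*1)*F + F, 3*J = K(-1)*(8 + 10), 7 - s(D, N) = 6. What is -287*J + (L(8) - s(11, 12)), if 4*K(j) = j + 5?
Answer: -1523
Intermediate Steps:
s(D, N) = 1 (s(D, N) = 7 - 1*6 = 7 - 6 = 1)
K(j) = 5/4 + j/4 (K(j) = (j + 5)/4 = (5 + j)/4 = 5/4 + j/4)
J = 6 (J = ((5/4 + (¼)*(-1))*(8 + 10))/3 = ((5/4 - ¼)*18)/3 = (1*18)/3 = (⅓)*18 = 6)
L(F) = 25*F (L(F) = (24*1)*F + F = 24*F + F = 25*F)
-287*J + (L(8) - s(11, 12)) = -287*6 + (25*8 - 1*1) = -1722 + (200 - 1) = -1722 + 199 = -1523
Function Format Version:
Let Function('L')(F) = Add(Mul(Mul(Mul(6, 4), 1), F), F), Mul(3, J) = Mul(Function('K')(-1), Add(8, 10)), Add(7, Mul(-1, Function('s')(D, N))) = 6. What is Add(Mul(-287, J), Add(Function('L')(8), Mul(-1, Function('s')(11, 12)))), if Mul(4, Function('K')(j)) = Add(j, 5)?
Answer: -1523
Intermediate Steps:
Function('s')(D, N) = 1 (Function('s')(D, N) = Add(7, Mul(-1, 6)) = Add(7, -6) = 1)
Function('K')(j) = Add(Rational(5, 4), Mul(Rational(1, 4), j)) (Function('K')(j) = Mul(Rational(1, 4), Add(j, 5)) = Mul(Rational(1, 4), Add(5, j)) = Add(Rational(5, 4), Mul(Rational(1, 4), j)))
J = 6 (J = Mul(Rational(1, 3), Mul(Add(Rational(5, 4), Mul(Rational(1, 4), -1)), Add(8, 10))) = Mul(Rational(1, 3), Mul(Add(Rational(5, 4), Rational(-1, 4)), 18)) = Mul(Rational(1, 3), Mul(1, 18)) = Mul(Rational(1, 3), 18) = 6)
Function('L')(F) = Mul(25, F) (Function('L')(F) = Add(Mul(Mul(24, 1), F), F) = Add(Mul(24, F), F) = Mul(25, F))
Add(Mul(-287, J), Add(Function('L')(8), Mul(-1, Function('s')(11, 12)))) = Add(Mul(-287, 6), Add(Mul(25, 8), Mul(-1, 1))) = Add(-1722, Add(200, -1)) = Add(-1722, 199) = -1523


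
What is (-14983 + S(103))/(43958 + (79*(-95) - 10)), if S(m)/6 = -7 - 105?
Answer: -15655/36443 ≈ -0.42957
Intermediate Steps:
S(m) = -672 (S(m) = 6*(-7 - 105) = 6*(-112) = -672)
(-14983 + S(103))/(43958 + (79*(-95) - 10)) = (-14983 - 672)/(43958 + (79*(-95) - 10)) = -15655/(43958 + (-7505 - 10)) = -15655/(43958 - 7515) = -15655/36443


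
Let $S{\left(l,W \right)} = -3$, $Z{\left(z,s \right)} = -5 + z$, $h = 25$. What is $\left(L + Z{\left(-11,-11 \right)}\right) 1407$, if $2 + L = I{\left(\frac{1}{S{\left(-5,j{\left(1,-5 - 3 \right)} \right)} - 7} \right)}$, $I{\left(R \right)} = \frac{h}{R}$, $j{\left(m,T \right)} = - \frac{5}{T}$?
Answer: $-377076$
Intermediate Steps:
$I{\left(R \right)} = \frac{25}{R}$
$L = -252$ ($L = -2 + \frac{25}{\frac{1}{-3 - 7}} = -2 + \frac{25}{\frac{1}{-10}} = -2 + \frac{25}{- \frac{1}{10}} = -2 + 25 \left(-10\right) = -2 - 250 = -252$)
$\left(L + Z{\left(-11,-11 \right)}\right) 1407 = \left(-252 - 16\right) 1407 = \left(-268\right) 1407 = -377076$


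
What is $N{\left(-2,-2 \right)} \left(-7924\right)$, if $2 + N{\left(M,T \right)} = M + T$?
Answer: $47544$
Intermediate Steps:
$N{\left(M,T \right)} = -2 + M + T$ ($N{\left(M,T \right)} = -2 + \left(M + T\right) = -2 + M + T$)
$N{\left(-2,-2 \right)} \left(-7924\right) = \left(-2 - 2 - 2\right) \left(-7924\right) = \left(-6\right) \left(-7924\right) = 47544$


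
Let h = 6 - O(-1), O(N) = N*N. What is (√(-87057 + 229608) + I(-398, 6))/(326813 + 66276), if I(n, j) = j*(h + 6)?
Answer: 66/393089 + 3*√15839/393089 ≈ 0.0011284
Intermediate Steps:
O(N) = N²
h = 5 (h = 6 - 1*(-1)² = 6 - 1*1 = 6 - 1 = 5)
I(n, j) = 11*j (I(n, j) = j*(5 + 6) = j*11 = 11*j)
(√(-87057 + 229608) + I(-398, 6))/(326813 + 66276) = (√(-87057 + 229608) + 11*6)/(326813 + 66276) = (√142551 + 66)/393089 = (3*√15839 + 66)*(1/393089) = (66 + 3*√15839)*(1/393089) = 66/393089 + 3*√15839/393089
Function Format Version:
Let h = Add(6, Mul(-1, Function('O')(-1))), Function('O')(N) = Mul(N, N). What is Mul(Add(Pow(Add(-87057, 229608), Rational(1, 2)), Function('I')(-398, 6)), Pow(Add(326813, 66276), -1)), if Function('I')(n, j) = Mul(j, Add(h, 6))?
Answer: Add(Rational(66, 393089), Mul(Rational(3, 393089), Pow(15839, Rational(1, 2)))) ≈ 0.0011284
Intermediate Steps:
Function('O')(N) = Pow(N, 2)
h = 5 (h = Add(6, Mul(-1, Pow(-1, 2))) = Add(6, Mul(-1, 1)) = Add(6, -1) = 5)
Function('I')(n, j) = Mul(11, j) (Function('I')(n, j) = Mul(j, Add(5, 6)) = Mul(j, 11) = Mul(11, j))
Mul(Add(Pow(Add(-87057, 229608), Rational(1, 2)), Function('I')(-398, 6)), Pow(Add(326813, 66276), -1)) = Mul(Add(Pow(Add(-87057, 229608), Rational(1, 2)), Mul(11, 6)), Pow(Add(326813, 66276), -1)) = Mul(Add(Pow(142551, Rational(1, 2)), 66), Pow(393089, -1)) = Mul(Add(Mul(3, Pow(15839, Rational(1, 2))), 66), Rational(1, 393089)) = Mul(Add(66, Mul(3, Pow(15839, Rational(1, 2)))), Rational(1, 393089)) = Add(Rational(66, 393089), Mul(Rational(3, 393089), Pow(15839, Rational(1, 2))))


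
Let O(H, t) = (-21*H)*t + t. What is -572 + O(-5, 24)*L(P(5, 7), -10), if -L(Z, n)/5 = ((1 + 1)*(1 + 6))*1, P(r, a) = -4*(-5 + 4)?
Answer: -178652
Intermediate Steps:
P(r, a) = 4 (P(r, a) = -4*(-1) = 4)
O(H, t) = t - 21*H*t (O(H, t) = -21*H*t + t = t - 21*H*t)
L(Z, n) = -70 (L(Z, n) = -5*(1 + 1)*(1 + 6) = -5*2*7 = -70)
-572 + O(-5, 24)*L(P(5, 7), -10) = -572 + (24*(1 - 21*(-5)))*(-70) = -572 + (24*(1 + 105))*(-70) = -572 + (24*106)*(-70) = -572 + 2544*(-70) = -572 - 178080 = -178652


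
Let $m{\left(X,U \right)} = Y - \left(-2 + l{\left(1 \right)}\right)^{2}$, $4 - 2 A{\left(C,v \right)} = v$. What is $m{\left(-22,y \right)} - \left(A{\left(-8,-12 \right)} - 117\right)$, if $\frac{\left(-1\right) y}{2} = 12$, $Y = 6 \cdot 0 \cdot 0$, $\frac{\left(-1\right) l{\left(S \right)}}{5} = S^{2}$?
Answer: $60$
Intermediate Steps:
$l{\left(S \right)} = - 5 S^{2}$
$A{\left(C,v \right)} = 2 - \frac{v}{2}$
$Y = 0$ ($Y = 0 \cdot 0 = 0$)
$y = -24$ ($y = \left(-2\right) 12 = -24$)
$m{\left(X,U \right)} = -49$ ($m{\left(X,U \right)} = 0 - \left(-2 - 5 \cdot 1^{2}\right)^{2} = 0 - \left(-2 - 5\right)^{2} = 0 - \left(-7\right)^{2} = 0 - 49 = -49$)
$m{\left(-22,y \right)} - \left(A{\left(-8,-12 \right)} - 117\right) = -49 - \left(\left(2 - -6\right) - 117\right) = -49 - \left(\left(2 + 6\right) - 117\right) = -49 - \left(8 - 117\right) = -49 - -109 = -49 + 109 = 60$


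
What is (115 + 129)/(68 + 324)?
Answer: 61/98 ≈ 0.62245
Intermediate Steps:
(115 + 129)/(68 + 324) = 244/392 = 244*(1/392) = 61/98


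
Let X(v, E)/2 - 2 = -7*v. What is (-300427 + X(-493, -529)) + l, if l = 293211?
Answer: -310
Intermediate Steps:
X(v, E) = 4 - 14*v (X(v, E) = 4 + 2*(-7*v) = 4 - 14*v)
(-300427 + X(-493, -529)) + l = (-300427 + (4 - 14*(-493))) + 293211 = (-300427 + (4 + 6902)) + 293211 = (-300427 + 6906) + 293211 = -293521 + 293211 = -310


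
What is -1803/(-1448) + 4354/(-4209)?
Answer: 1284235/6094632 ≈ 0.21072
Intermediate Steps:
-1803/(-1448) + 4354/(-4209) = -1803*(-1/1448) + 4354*(-1/4209) = 1803/1448 - 4354/4209 = 1284235/6094632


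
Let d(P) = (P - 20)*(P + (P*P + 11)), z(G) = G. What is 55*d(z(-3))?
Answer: -21505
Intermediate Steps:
d(P) = (-20 + P)*(11 + P + P²) (d(P) = (-20 + P)*(P + (P² + 11)) = (-20 + P)*(P + (11 + P²)) = (-20 + P)*(11 + P + P²))
55*d(z(-3)) = 55*(-220 + (-3)³ - 19*(-3)² - 9*(-3)) = 55*(-220 - 27 - 19*9 + 27) = 55*(-220 - 27 - 171 + 27) = 55*(-391) = -21505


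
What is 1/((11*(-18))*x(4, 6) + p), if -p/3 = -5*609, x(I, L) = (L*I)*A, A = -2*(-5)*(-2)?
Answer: 1/104175 ≈ 9.5992e-6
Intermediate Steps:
A = -20 (A = 10*(-2) = -20)
x(I, L) = -20*I*L (x(I, L) = (L*I)*(-20) = (I*L)*(-20) = -20*I*L)
p = 9135 (p = -(-15)*609 = -3*(-3045) = 9135)
1/((11*(-18))*x(4, 6) + p) = 1/((11*(-18))*(-20*4*6) + 9135) = 1/(-198*(-480) + 9135) = 1/(95040 + 9135) = 1/104175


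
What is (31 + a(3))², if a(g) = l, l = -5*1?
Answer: 676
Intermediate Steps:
l = -5
a(g) = -5
(31 + a(3))² = (31 - 5)² = 26² = 676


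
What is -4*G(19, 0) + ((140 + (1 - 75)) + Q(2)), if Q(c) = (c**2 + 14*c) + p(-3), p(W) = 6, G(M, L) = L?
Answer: 104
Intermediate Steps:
Q(c) = 6 + c**2 + 14*c (Q(c) = (c**2 + 14*c) + 6 = 6 + c**2 + 14*c)
-4*G(19, 0) + ((140 + (1 - 75)) + Q(2)) = -4*0 + ((140 + (1 - 75)) + (6 + 2**2 + 14*2)) = 0 + ((140 - 74) + (6 + 4 + 28)) = 0 + (66 + 38) = 0 + 104 = 104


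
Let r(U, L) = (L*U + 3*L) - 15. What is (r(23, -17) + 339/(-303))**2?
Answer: 2140912900/10201 ≈ 2.0987e+5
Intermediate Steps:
r(U, L) = -15 + 3*L + L*U (r(U, L) = (3*L + L*U) - 15 = -15 + 3*L + L*U)
(r(23, -17) + 339/(-303))**2 = ((-15 + 3*(-17) - 17*23) + 339/(-303))**2 = ((-15 - 51 - 391) + 339*(-1/303))**2 = (-457 - 113/101)**2 = (-46270/101)**2 = 2140912900/10201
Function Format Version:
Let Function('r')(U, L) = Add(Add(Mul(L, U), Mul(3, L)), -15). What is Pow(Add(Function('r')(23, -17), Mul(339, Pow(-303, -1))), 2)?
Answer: Rational(2140912900, 10201) ≈ 2.0987e+5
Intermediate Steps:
Function('r')(U, L) = Add(-15, Mul(3, L), Mul(L, U)) (Function('r')(U, L) = Add(Add(Mul(3, L), Mul(L, U)), -15) = Add(-15, Mul(3, L), Mul(L, U)))
Pow(Add(Function('r')(23, -17), Mul(339, Pow(-303, -1))), 2) = Pow(Add(Add(-15, Mul(3, -17), Mul(-17, 23)), Mul(339, Pow(-303, -1))), 2) = Pow(Add(Add(-15, -51, -391), Mul(339, Rational(-1, 303))), 2) = Pow(Add(-457, Rational(-113, 101)), 2) = Pow(Rational(-46270, 101), 2) = Rational(2140912900, 10201)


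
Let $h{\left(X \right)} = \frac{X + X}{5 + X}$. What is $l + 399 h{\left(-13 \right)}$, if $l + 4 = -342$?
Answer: $\frac{3803}{4} \approx 950.75$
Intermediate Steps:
$l = -346$ ($l = -4 - 342 = -346$)
$h{\left(X \right)} = \frac{2 X}{5 + X}$
$l + 399 h{\left(-13 \right)} = -346 + 399 \cdot 2 \left(-13\right) \frac{1}{5 - 13} = -346 + 399 \cdot 2 \left(-13\right) \frac{1}{-8} = -346 + 399 \cdot 2 \left(-13\right) \left(- \frac{1}{8}\right) = -346 + 399 \cdot \frac{13}{4} = -346 + \frac{5187}{4} = \frac{3803}{4}$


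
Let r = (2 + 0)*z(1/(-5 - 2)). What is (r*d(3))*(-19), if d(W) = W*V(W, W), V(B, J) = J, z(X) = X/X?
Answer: -342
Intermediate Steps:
z(X) = 1
r = 2 (r = (2 + 0)*1 = 2*1 = 2)
d(W) = W² (d(W) = W*W = W²)
(r*d(3))*(-19) = (2*3²)*(-19) = (2*9)*(-19) = 18*(-19) = -342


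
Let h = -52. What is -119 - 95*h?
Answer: 4821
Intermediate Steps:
-119 - 95*h = -119 - 95*(-52) = -119 + 4940 = 4821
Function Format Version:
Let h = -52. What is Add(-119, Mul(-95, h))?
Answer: 4821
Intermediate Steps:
Add(-119, Mul(-95, h)) = Add(-119, Mul(-95, -52)) = Add(-119, 4940) = 4821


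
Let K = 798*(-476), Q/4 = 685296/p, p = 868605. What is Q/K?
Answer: -38072/4582470445 ≈ -8.3082e-6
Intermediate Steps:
Q = 913728/289535 (Q = 4*(685296/868605) = 4*(685296*(1/868605)) = 4*(228432/289535) = 913728/289535 ≈ 3.1558)
K = -379848
Q/K = (913728/289535)/(-379848) = (913728/289535)*(-1/379848) = -38072/4582470445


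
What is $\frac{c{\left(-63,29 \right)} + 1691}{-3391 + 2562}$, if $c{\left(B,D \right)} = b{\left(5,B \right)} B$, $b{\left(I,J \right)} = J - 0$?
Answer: $- \frac{5660}{829} \approx -6.8275$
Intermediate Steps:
$b{\left(I,J \right)} = J$ ($b{\left(I,J \right)} = J + 0 = J$)
$c{\left(B,D \right)} = B^{2}$ ($c{\left(B,D \right)} = B B = B^{2}$)
$\frac{c{\left(-63,29 \right)} + 1691}{-3391 + 2562} = \frac{\left(-63\right)^{2} + 1691}{-3391 + 2562} = \frac{3969 + 1691}{-829} = 5660 \left(- \frac{1}{829}\right) = - \frac{5660}{829}$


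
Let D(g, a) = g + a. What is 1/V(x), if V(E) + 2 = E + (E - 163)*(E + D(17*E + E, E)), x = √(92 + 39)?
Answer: -2618/1384507687 - 3259*√131/1384507687 ≈ -2.8833e-5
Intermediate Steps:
D(g, a) = a + g
x = √131 ≈ 11.446
V(E) = -2 + E + 20*E*(-163 + E) (V(E) = -2 + (E + (E - 163)*(E + (E + (17*E + E)))) = -2 + (E + (-163 + E)*(E + (E + 18*E))) = -2 + (E + (-163 + E)*(E + 19*E)) = -2 + (E + (-163 + E)*(20*E)) = -2 + (E + 20*E*(-163 + E)) = -2 + E + 20*E*(-163 + E))
1/V(x) = 1/(-2 - 3259*√131 + 20*(√131)²) = 1/(-2 - 3259*√131 + 20*131) = 1/(-2 - 3259*√131 + 2620) = 1/(2618 - 3259*√131)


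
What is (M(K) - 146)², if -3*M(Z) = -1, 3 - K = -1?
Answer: 190969/9 ≈ 21219.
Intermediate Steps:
K = 4 (K = 3 - 1*(-1) = 3 + 1 = 4)
M(Z) = ⅓ (M(Z) = -⅓*(-1) = ⅓)
(M(K) - 146)² = (⅓ - 146)² = (-437/3)² = 190969/9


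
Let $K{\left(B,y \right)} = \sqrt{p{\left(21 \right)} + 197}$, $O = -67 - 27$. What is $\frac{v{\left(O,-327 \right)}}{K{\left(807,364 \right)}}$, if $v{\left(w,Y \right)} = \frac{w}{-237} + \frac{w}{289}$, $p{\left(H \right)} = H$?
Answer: $\frac{2444 \sqrt{218}}{7465737} \approx 0.0048334$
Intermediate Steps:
$O = -94$
$K{\left(B,y \right)} = \sqrt{218}$ ($K{\left(B,y \right)} = \sqrt{21 + 197} = \sqrt{218}$)
$v{\left(w,Y \right)} = - \frac{52 w}{68493}$ ($v{\left(w,Y \right)} = w \left(- \frac{1}{237}\right) + w \frac{1}{289} = - \frac{w}{237} + \frac{w}{289} = - \frac{52 w}{68493}$)
$\frac{v{\left(O,-327 \right)}}{K{\left(807,364 \right)}} = \frac{\left(- \frac{52}{68493}\right) \left(-94\right)}{\sqrt{218}} = \frac{4888 \frac{\sqrt{218}}{218}}{68493} = \frac{2444 \sqrt{218}}{7465737}$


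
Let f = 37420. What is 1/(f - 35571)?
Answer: 1/1849 ≈ 0.00054083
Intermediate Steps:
1/(f - 35571) = 1/(37420 - 35571) = 1/1849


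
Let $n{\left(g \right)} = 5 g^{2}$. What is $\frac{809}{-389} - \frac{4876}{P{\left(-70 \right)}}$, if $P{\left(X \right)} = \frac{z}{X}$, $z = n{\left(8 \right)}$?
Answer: $\frac{3312865}{3112} \approx 1064.5$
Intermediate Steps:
$z = 320$ ($z = 5 \cdot 8^{2} = 5 \cdot 64 = 320$)
$P{\left(X \right)} = \frac{320}{X}$
$\frac{809}{-389} - \frac{4876}{P{\left(-70 \right)}} = \frac{809}{-389} - \frac{4876}{320 \frac{1}{-70}} = 809 \left(- \frac{1}{389}\right) - \frac{4876}{320 \left(- \frac{1}{70}\right)} = - \frac{809}{389} - \frac{4876}{- \frac{32}{7}} = - \frac{809}{389} - - \frac{8533}{8} = - \frac{809}{389} + \frac{8533}{8} = \frac{3312865}{3112}$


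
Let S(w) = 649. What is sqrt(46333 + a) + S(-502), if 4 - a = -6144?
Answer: 649 + sqrt(52481) ≈ 878.09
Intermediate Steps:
a = 6148 (a = 4 - 1*(-6144) = 4 + 6144 = 6148)
sqrt(46333 + a) + S(-502) = sqrt(46333 + 6148) + 649 = sqrt(52481) + 649 = 649 + sqrt(52481)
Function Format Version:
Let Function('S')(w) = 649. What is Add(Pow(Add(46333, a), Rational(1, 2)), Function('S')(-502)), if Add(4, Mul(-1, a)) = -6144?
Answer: Add(649, Pow(52481, Rational(1, 2))) ≈ 878.09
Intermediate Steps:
a = 6148 (a = Add(4, Mul(-1, -6144)) = Add(4, 6144) = 6148)
Add(Pow(Add(46333, a), Rational(1, 2)), Function('S')(-502)) = Add(Pow(Add(46333, 6148), Rational(1, 2)), 649) = Add(Pow(52481, Rational(1, 2)), 649) = Add(649, Pow(52481, Rational(1, 2)))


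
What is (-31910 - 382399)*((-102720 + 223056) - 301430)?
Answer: 75028874046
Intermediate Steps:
(-31910 - 382399)*((-102720 + 223056) - 301430) = -414309*(120336 - 301430) = -414309*(-181094) = 75028874046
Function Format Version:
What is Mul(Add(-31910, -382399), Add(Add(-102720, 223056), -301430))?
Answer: 75028874046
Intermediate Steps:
Mul(Add(-31910, -382399), Add(Add(-102720, 223056), -301430)) = Mul(-414309, Add(120336, -301430)) = Mul(-414309, -181094) = 75028874046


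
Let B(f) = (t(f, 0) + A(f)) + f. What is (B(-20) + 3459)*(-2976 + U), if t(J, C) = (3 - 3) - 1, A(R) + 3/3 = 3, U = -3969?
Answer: -23890800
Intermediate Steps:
A(R) = 2 (A(R) = -1 + 3 = 2)
t(J, C) = -1 (t(J, C) = 0 - 1 = -1)
B(f) = 1 + f (B(f) = (-1 + 2) + f = 1 + f)
(B(-20) + 3459)*(-2976 + U) = ((1 - 20) + 3459)*(-2976 - 3969) = (-19 + 3459)*(-6945) = 3440*(-6945) = -23890800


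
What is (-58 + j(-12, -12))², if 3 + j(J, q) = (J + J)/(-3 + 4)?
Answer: 7225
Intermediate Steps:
j(J, q) = -3 + 2*J (j(J, q) = -3 + (J + J)/(-3 + 4) = -3 + (2*J)/1 = -3 + (2*J)*1 = -3 + 2*J)
(-58 + j(-12, -12))² = (-58 + (-3 + 2*(-12)))² = (-58 + (-3 - 24))² = (-58 - 27)² = (-85)² = 7225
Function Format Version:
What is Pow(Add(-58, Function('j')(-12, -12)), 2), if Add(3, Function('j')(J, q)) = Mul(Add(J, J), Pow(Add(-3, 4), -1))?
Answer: 7225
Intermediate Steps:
Function('j')(J, q) = Add(-3, Mul(2, J)) (Function('j')(J, q) = Add(-3, Mul(Add(J, J), Pow(Add(-3, 4), -1))) = Add(-3, Mul(Mul(2, J), Pow(1, -1))) = Add(-3, Mul(Mul(2, J), 1)) = Add(-3, Mul(2, J)))
Pow(Add(-58, Function('j')(-12, -12)), 2) = Pow(Add(-58, Add(-3, Mul(2, -12))), 2) = Pow(Add(-58, Add(-3, -24)), 2) = Pow(Add(-58, -27), 2) = Pow(-85, 2) = 7225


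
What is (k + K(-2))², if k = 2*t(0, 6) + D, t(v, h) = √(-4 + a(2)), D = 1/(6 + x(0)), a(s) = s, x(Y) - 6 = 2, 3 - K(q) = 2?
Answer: -1343/196 + 30*I*√2/7 ≈ -6.852 + 6.0609*I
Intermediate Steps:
K(q) = 1 (K(q) = 3 - 1*2 = 3 - 2 = 1)
x(Y) = 8 (x(Y) = 6 + 2 = 8)
D = 1/14 (D = 1/(6 + 8) = 1/14 ≈ 0.071429)
t(v, h) = I*√2 (t(v, h) = √(-4 + 2) = √(-2) = I*√2)
k = 1/14 + 2*I*√2 (k = 2*(I*√2) + 1/14 = 2*I*√2 + 1/14 = 1/14 + 2*I*√2 ≈ 0.071429 + 2.8284*I)
(k + K(-2))² = ((1/14 + 2*I*√2) + 1)² = (15/14 + 2*I*√2)²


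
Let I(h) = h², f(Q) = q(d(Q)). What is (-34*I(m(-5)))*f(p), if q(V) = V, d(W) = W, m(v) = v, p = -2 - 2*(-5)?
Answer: -6800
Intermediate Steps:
p = 8 (p = -2 + 10 = 8)
f(Q) = Q
(-34*I(m(-5)))*f(p) = -34*(-5)²*8 = -34*25*8 = -850*8 = -6800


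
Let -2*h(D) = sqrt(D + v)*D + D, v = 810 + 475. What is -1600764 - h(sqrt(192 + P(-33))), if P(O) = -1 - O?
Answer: -1600764 + 2*sqrt(14)*(1 + sqrt(1285 + 4*sqrt(14))) ≈ -1.6005e+6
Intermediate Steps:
v = 1285
h(D) = -D/2 - D*sqrt(1285 + D)/2 (h(D) = -(sqrt(D + 1285)*D + D)/2 = -(sqrt(1285 + D)*D + D)/2 = -(D*sqrt(1285 + D) + D)/2 = -(D + D*sqrt(1285 + D))/2 = -D/2 - D*sqrt(1285 + D)/2)
-1600764 - h(sqrt(192 + P(-33))) = -1600764 - (-1)*sqrt(192 + (-1 - 1*(-33)))*(1 + sqrt(1285 + sqrt(192 + (-1 - 1*(-33)))))/2 = -1600764 - (-1)*sqrt(192 + (-1 + 33))*(1 + sqrt(1285 + sqrt(192 + (-1 + 33))))/2 = -1600764 - (-1)*sqrt(192 + 32)*(1 + sqrt(1285 + sqrt(192 + 32)))/2 = -1600764 - (-1)*sqrt(224)*(1 + sqrt(1285 + sqrt(224)))/2 = -1600764 - (-1)*4*sqrt(14)*(1 + sqrt(1285 + 4*sqrt(14)))/2 = -1600764 - (-2)*sqrt(14)*(1 + sqrt(1285 + 4*sqrt(14))) = -1600764 + 2*sqrt(14)*(1 + sqrt(1285 + 4*sqrt(14)))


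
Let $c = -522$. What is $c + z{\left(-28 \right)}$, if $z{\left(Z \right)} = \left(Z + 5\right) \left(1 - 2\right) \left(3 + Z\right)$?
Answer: $-1097$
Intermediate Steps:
$z{\left(Z \right)} = \left(-5 - Z\right) \left(3 + Z\right)$ ($z{\left(Z \right)} = \left(5 + Z\right) \left(-1\right) \left(3 + Z\right) = \left(-5 - Z\right) \left(3 + Z\right)$)
$c + z{\left(-28 \right)} = -522 - 575 = -1097$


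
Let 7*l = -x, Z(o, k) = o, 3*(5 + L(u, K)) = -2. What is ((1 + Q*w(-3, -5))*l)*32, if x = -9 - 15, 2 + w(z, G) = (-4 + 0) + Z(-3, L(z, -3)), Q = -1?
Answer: 7680/7 ≈ 1097.1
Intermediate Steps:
L(u, K) = -17/3 (L(u, K) = -5 + (⅓)*(-2) = -5 - ⅔ = -17/3)
w(z, G) = -9 (w(z, G) = -2 + ((-4 + 0) - 3) = -2 + (-4 - 3) = -2 - 7 = -9)
x = -24
l = 24/7 (l = (-1*(-24))/7 = (⅐)*24 = 24/7 ≈ 3.4286)
((1 + Q*w(-3, -5))*l)*32 = ((1 - 1*(-9))*(24/7))*32 = ((1 + 9)*(24/7))*32 = (10*(24/7))*32 = (240/7)*32 = 7680/7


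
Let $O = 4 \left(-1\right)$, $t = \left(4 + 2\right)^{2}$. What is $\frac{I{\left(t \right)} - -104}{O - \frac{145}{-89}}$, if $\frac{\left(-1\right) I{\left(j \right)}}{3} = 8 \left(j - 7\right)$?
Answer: $\frac{52688}{211} \approx 249.71$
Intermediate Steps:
$t = 36$ ($t = 6^{2} = 36$)
$I{\left(j \right)} = 168 - 24 j$ ($I{\left(j \right)} = - 3 \cdot 8 \left(j - 7\right) = - 3 \cdot 8 \left(-7 + j\right) = - 3 \left(-56 + 8 j\right) = 168 - 24 j$)
$O = -4$
$\frac{I{\left(t \right)} - -104}{O - \frac{145}{-89}} = \frac{\left(168 - 864\right) - -104}{-4 - \frac{145}{-89}} = \frac{\left(168 - 864\right) + 104}{-4 - - \frac{145}{89}} = \frac{-696 + 104}{-4 + \frac{145}{89}} = - \frac{592}{- \frac{211}{89}} = \left(-592\right) \left(- \frac{89}{211}\right) = \frac{52688}{211}$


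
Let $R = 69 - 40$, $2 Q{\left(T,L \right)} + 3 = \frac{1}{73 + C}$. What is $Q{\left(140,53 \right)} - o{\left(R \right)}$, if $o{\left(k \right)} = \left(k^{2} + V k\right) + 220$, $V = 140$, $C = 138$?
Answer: $- \frac{1080847}{211} \approx -5122.5$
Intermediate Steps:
$Q{\left(T,L \right)} = - \frac{316}{211}$ ($Q{\left(T,L \right)} = - \frac{3}{2} + \frac{1}{2 \left(73 + 138\right)} = - \frac{3}{2} + \frac{1}{2 \cdot 211} = - \frac{3}{2} + \frac{1}{2} \cdot \frac{1}{211} = - \frac{3}{2} + \frac{1}{422} = - \frac{316}{211}$)
$R = 29$
$o{\left(k \right)} = 220 + k^{2} + 140 k$ ($o{\left(k \right)} = \left(k^{2} + 140 k\right) + 220 = 220 + k^{2} + 140 k$)
$Q{\left(140,53 \right)} - o{\left(R \right)} = - \frac{316}{211} - \left(220 + 29^{2} + 140 \cdot 29\right) = - \frac{316}{211} - \left(220 + 841 + 4060\right) = - \frac{316}{211} - 5121 = - \frac{1080847}{211}$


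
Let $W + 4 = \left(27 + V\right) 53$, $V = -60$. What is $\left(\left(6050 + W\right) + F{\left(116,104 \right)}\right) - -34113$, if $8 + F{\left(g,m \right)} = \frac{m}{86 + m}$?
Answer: $\frac{3648242}{95} \approx 38403.0$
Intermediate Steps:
$W = -1753$ ($W = -4 + \left(27 - 60\right) 53 = -4 - 1749 = -1753$)
$F{\left(g,m \right)} = -8 + \frac{m}{86 + m}$
$\left(\left(6050 + W\right) + F{\left(116,104 \right)}\right) - -34113 = \left(\left(6050 - 1753\right) + \frac{-688 - 728}{86 + 104}\right) - -34113 = \left(4297 + \frac{-688 - 728}{190}\right) + 34113 = \left(4297 + \frac{1}{190} \left(-1416\right)\right) + 34113 = \left(4297 - \frac{708}{95}\right) + 34113 = \frac{407507}{95} + 34113 = \frac{3648242}{95}$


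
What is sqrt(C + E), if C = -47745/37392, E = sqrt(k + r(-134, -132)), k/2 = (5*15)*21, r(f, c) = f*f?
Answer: sqrt(-12397785 + 9709456*sqrt(21106))/3116 ≈ 12.000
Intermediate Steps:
r(f, c) = f**2
k = 3150 (k = 2*((5*15)*21) = 2*(75*21) = 2*1575 = 3150)
E = sqrt(21106) (E = sqrt(3150 + (-134)**2) = sqrt(3150 + 17956) = sqrt(21106) ≈ 145.28)
C = -15915/12464 (C = -47745*1/37392 = -15915/12464 ≈ -1.2769)
sqrt(C + E) = sqrt(-15915/12464 + sqrt(21106))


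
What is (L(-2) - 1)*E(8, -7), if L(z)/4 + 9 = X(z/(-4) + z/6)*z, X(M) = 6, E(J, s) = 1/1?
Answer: -85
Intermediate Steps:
E(J, s) = 1
L(z) = -36 + 24*z (L(z) = -36 + 4*(6*z) = -36 + 24*z)
(L(-2) - 1)*E(8, -7) = ((-36 + 24*(-2)) - 1)*1 = ((-36 - 48) - 1)*1 = (-84 - 1)*1 = -85*1 = -85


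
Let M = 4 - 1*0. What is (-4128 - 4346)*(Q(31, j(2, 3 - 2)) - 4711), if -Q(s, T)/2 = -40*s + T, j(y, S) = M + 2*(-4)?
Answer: 18837702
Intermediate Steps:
M = 4 (M = 4 + 0 = 4)
j(y, S) = -4 (j(y, S) = 4 + 2*(-4) = 4 - 8 = -4)
Q(s, T) = -2*T + 80*s (Q(s, T) = -2*(-40*s + T) = -2*(T - 40*s) = -2*T + 80*s)
(-4128 - 4346)*(Q(31, j(2, 3 - 2)) - 4711) = (-4128 - 4346)*((-2*(-4) + 80*31) - 4711) = -8474*((8 + 2480) - 4711) = -8474*(2488 - 4711) = -8474*(-2223) = 18837702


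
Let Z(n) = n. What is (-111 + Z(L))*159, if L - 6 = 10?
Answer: -15105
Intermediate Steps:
L = 16 (L = 6 + 10 = 16)
(-111 + Z(L))*159 = (-111 + 16)*159 = -95*159 = -15105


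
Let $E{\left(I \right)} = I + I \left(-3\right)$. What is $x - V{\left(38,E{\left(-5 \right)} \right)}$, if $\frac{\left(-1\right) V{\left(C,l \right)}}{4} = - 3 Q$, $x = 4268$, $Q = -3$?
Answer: $4304$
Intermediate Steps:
$E{\left(I \right)} = - 2 I$ ($E{\left(I \right)} = I - 3 I = - 2 I$)
$V{\left(C,l \right)} = -36$ ($V{\left(C,l \right)} = - 4 \left(\left(-3\right) \left(-3\right)\right) = \left(-4\right) 9 = -36$)
$x - V{\left(38,E{\left(-5 \right)} \right)} = 4268 - -36 = 4268 + 36 = 4304$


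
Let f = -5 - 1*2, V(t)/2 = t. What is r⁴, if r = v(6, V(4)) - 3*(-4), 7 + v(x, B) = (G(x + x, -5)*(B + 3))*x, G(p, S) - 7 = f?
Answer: 625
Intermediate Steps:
V(t) = 2*t
f = -7 (f = -5 - 2 = -7)
G(p, S) = 0 (G(p, S) = 7 - 7 = 0)
v(x, B) = -7 (v(x, B) = -7 + (0*(B + 3))*x = -7 + (0*(3 + B))*x = -7 + 0*x = -7 + 0 = -7)
r = 5 (r = -7 - 3*(-4) = -7 + 12 = 5)
r⁴ = 5⁴ = 625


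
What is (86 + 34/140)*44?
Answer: 132814/35 ≈ 3794.7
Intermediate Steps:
(86 + 34/140)*44 = (86 + 34*(1/140))*44 = (86 + 17/70)*44 = (6037/70)*44 = 132814/35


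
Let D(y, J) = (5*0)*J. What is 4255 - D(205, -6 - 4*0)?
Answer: 4255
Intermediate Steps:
D(y, J) = 0 (D(y, J) = 0*J = 0)
4255 - D(205, -6 - 4*0) = 4255 - 1*0 = 4255 + 0 = 4255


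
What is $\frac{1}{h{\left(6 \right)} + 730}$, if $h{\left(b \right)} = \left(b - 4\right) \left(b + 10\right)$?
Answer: $\frac{1}{762} \approx 0.0013123$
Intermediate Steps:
$h{\left(b \right)} = \left(-4 + b\right) \left(10 + b\right)$
$\frac{1}{h{\left(6 \right)} + 730} = \frac{1}{\left(-40 + 6^{2} + 6 \cdot 6\right) + 730} = \frac{1}{\left(-40 + 36 + 36\right) + 730} = \frac{1}{32 + 730} = \frac{1}{762}$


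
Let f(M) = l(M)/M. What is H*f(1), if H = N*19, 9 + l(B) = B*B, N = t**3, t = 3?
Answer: -4104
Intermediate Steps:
N = 27 (N = 3**3 = 27)
l(B) = -9 + B**2 (l(B) = -9 + B*B = -9 + B**2)
f(M) = (-9 + M**2)/M
H = 513 (H = 27*19 = 513)
H*f(1) = 513*(1 - 9/1) = 513*(1 - 9*1) = 513*(1 - 9) = 513*(-8) = -4104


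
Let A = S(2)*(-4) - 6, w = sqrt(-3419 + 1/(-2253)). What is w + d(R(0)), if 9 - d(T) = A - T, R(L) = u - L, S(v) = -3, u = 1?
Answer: 4 + 4*I*sqrt(1084679814)/2253 ≈ 4.0 + 58.472*I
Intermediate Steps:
w = 4*I*sqrt(1084679814)/2253 (w = sqrt(-3419 - 1/2253) = sqrt(-7703008/2253) = 4*I*sqrt(1084679814)/2253 ≈ 58.472*I)
R(L) = 1 - L
A = 6 (A = -3*(-4) - 6 = 12 - 6 = 6)
d(T) = 3 + T (d(T) = 9 - (6 - T) = 9 + (-6 + T) = 3 + T)
w + d(R(0)) = 4*I*sqrt(1084679814)/2253 + (3 + (1 - 1*0)) = 4*I*sqrt(1084679814)/2253 + (3 + (1 + 0)) = 4*I*sqrt(1084679814)/2253 + (3 + 1) = 4*I*sqrt(1084679814)/2253 + 4 = 4 + 4*I*sqrt(1084679814)/2253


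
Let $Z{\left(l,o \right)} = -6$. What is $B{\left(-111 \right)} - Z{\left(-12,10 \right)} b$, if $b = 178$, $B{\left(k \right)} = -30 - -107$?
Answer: $1145$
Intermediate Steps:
$B{\left(k \right)} = 77$ ($B{\left(k \right)} = -30 + 107 = 77$)
$B{\left(-111 \right)} - Z{\left(-12,10 \right)} b = 77 - \left(-6\right) 178 = 77 - -1068 = 77 + 1068 = 1145$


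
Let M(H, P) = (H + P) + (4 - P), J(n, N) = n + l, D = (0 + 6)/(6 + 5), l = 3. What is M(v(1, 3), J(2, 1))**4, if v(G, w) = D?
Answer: 6250000/14641 ≈ 426.88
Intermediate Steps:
D = 6/11 ≈ 0.54545
v(G, w) = 6/11
J(n, N) = 3 + n (J(n, N) = n + 3 = 3 + n)
M(H, P) = 4 + H
M(v(1, 3), J(2, 1))**4 = (4 + 6/11)**4 = (50/11)**4 = 6250000/14641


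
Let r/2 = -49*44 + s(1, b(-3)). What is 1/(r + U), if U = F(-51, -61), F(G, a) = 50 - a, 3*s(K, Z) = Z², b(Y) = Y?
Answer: -1/4195 ≈ -0.00023838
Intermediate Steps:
s(K, Z) = Z²/3
U = 111 (U = 50 - 1*(-61) = 50 + 61 = 111)
r = -4306 (r = 2*(-49*44 + (⅓)*(-3)²) = 2*(-2156 + (⅓)*9) = 2*(-2156 + 3) = 2*(-2153) = -4306)
1/(r + U) = 1/(-4306 + 111) = 1/(-4195) = -1/4195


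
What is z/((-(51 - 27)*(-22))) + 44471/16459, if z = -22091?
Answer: -340115081/8690352 ≈ -39.137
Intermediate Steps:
z/((-(51 - 27)*(-22))) + 44471/16459 = -22091*1/(22*(51 - 27)) + 44471/16459 = -22091/((-24*(-22))) + 44471*(1/16459) = -22091/((-1*(-528))) + 44471/16459 = -22091/528 + 44471/16459 = -340115081/8690352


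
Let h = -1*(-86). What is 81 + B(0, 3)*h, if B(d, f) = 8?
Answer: 769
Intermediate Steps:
h = 86
81 + B(0, 3)*h = 81 + 8*86 = 81 + 688 = 769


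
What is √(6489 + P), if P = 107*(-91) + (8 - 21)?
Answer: I*√3261 ≈ 57.105*I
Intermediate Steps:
P = -9750 (P = -9737 - 13 = -9750)
√(6489 + P) = √(6489 - 9750) = √(-3261) = I*√3261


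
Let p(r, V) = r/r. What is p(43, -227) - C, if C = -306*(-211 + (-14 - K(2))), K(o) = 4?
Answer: -70073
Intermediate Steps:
p(r, V) = 1
C = 70074 (C = -306*(-211 + (-14 - 1*4)) = -306*(-211 + (-14 - 4)) = -306*(-211 - 18) = -306*(-229) = 70074)
p(43, -227) - C = 1 - 1*70074 = 1 - 70074 = -70073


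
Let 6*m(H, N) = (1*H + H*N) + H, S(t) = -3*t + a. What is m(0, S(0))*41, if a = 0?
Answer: 0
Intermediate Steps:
S(t) = -3*t (S(t) = -3*t + 0 = -3*t)
m(H, N) = H/3 + H*N/6 (m(H, N) = ((1*H + H*N) + H)/6 = ((H + H*N) + H)/6 = (2*H + H*N)/6 = H/3 + H*N/6)
m(0, S(0))*41 = ((⅙)*0*(2 - 3*0))*41 = ((⅙)*0*(2 + 0))*41 = ((⅙)*0*2)*41 = 0*41 = 0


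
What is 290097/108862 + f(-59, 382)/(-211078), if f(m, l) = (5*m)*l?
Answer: 36750376673/11489186618 ≈ 3.1987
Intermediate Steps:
f(m, l) = 5*l*m
290097/108862 + f(-59, 382)/(-211078) = 290097/108862 + (5*382*(-59))/(-211078) = 290097*(1/108862) - 112690*(-1/211078) = 290097/108862 + 56345/105539 = 36750376673/11489186618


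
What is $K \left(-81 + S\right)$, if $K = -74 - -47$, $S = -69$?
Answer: $4050$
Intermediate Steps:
$K = -27$ ($K = -74 + 47 = -27$)
$K \left(-81 + S\right) = - 27 \left(-81 - 69\right) = \left(-27\right) \left(-150\right) = 4050$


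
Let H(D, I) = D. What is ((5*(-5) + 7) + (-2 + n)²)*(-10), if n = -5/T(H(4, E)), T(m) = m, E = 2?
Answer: 595/8 ≈ 74.375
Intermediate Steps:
n = -5/4 ≈ -1.2500
((5*(-5) + 7) + (-2 + n)²)*(-10) = ((5*(-5) + 7) + (-2 - 5/4)²)*(-10) = ((-25 + 7) + (-13/4)²)*(-10) = (-18 + 169/16)*(-10) = -119/16*(-10) = 595/8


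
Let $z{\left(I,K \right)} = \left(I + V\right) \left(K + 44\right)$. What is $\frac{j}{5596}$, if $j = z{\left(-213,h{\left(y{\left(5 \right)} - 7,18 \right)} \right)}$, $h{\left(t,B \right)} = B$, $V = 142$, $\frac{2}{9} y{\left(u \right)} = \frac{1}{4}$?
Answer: $- \frac{2201}{2798} \approx -0.78663$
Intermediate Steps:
$y{\left(u \right)} = \frac{9}{8}$ ($y{\left(u \right)} = \frac{9}{2 \cdot 4} = \frac{9}{2} \cdot \frac{1}{4} = \frac{9}{8}$)
$z{\left(I,K \right)} = \left(44 + K\right) \left(142 + I\right)$ ($z{\left(I,K \right)} = \left(I + 142\right) \left(K + 44\right) = \left(142 + I\right) \left(44 + K\right) = \left(44 + K\right) \left(142 + I\right)$)
$j = -4402$ ($j = 6248 + 44 \left(-213\right) + 142 \cdot 18 - 3834 = 6248 - 9372 + 2556 - 3834 = -4402$)
$\frac{j}{5596} = - \frac{4402}{5596} = \left(-4402\right) \frac{1}{5596} = - \frac{2201}{2798}$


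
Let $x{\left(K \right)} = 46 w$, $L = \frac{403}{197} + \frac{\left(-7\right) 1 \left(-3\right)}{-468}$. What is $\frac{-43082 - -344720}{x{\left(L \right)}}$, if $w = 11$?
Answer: $\frac{150819}{253} \approx 596.12$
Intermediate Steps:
$L = \frac{61489}{30732}$ ($L = 403 \cdot \frac{1}{197} + \left(-7\right) \left(-3\right) \left(- \frac{1}{468}\right) = \frac{403}{197} + 21 \left(- \frac{1}{468}\right) = \frac{403}{197} - \frac{7}{156} = \frac{61489}{30732} \approx 2.0008$)
$x{\left(K \right)} = 506$ ($x{\left(K \right)} = 46 \cdot 11 = 506$)
$\frac{-43082 - -344720}{x{\left(L \right)}} = \frac{-43082 - -344720}{506} = \left(-43082 + 344720\right) \frac{1}{506} = 301638 \cdot \frac{1}{506} = \frac{150819}{253}$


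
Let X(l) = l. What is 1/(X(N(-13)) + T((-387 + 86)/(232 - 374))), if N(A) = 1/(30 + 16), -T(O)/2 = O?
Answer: -3266/13775 ≈ -0.23710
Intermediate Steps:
T(O) = -2*O
N(A) = 1/46
1/(X(N(-13)) + T((-387 + 86)/(232 - 374))) = 1/(1/46 - 2*(-387 + 86)/(232 - 374)) = 1/(1/46 - (-602)/(-142)) = 1/(1/46 - (-602)*(-1)/142) = 1/(1/46 - 2*301/142) = 1/(1/46 - 301/71) = 1/(-13775/3266) = -3266/13775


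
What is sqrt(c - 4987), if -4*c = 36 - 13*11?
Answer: I*sqrt(19841)/2 ≈ 70.429*I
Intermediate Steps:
c = 107/4 (c = -(36 - 13*11)/4 = -(36 - 143)/4 = -1/4*(-107) = 107/4 ≈ 26.750)
sqrt(c - 4987) = sqrt(107/4 - 4987) = sqrt(-19841/4) = I*sqrt(19841)/2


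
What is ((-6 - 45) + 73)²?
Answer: 484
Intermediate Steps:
((-6 - 45) + 73)² = (-51 + 73)² = 22² = 484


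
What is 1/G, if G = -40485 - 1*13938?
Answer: -1/54423 ≈ -1.8375e-5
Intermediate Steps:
G = -54423 (G = -40485 - 13938 = -54423)
1/G = 1/(-54423) = -1/54423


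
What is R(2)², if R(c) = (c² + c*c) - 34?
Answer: 676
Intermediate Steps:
R(c) = -34 + 2*c² (R(c) = (c² + c²) - 34 = 2*c² - 34 = -34 + 2*c²)
R(2)² = (-34 + 2*2²)² = (-34 + 2*4)² = (-34 + 8)² = (-26)² = 676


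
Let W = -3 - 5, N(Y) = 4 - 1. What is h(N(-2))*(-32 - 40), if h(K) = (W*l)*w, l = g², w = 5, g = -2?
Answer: 11520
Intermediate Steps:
N(Y) = 3
W = -8
l = 4 (l = (-2)² = 4)
h(K) = -160 (h(K) = -8*4*5 = -32*5 = -160)
h(N(-2))*(-32 - 40) = -160*(-32 - 40) = -160*(-72) = 11520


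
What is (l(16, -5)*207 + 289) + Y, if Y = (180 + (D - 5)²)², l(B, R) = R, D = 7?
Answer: 33110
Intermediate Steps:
Y = 33856 (Y = (180 + (7 - 5)²)² = (180 + 2²)² = (180 + 4)² = 184² = 33856)
(l(16, -5)*207 + 289) + Y = (-5*207 + 289) + 33856 = (-1035 + 289) + 33856 = -746 + 33856 = 33110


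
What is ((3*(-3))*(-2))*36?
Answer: 648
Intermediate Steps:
((3*(-3))*(-2))*36 = -9*(-2)*36 = 18*36 = 648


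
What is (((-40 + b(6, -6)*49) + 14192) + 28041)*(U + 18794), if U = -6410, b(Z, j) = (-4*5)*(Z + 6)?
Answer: 376882272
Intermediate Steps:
b(Z, j) = -120 - 20*Z (b(Z, j) = -20*(6 + Z) = -120 - 20*Z)
(((-40 + b(6, -6)*49) + 14192) + 28041)*(U + 18794) = (((-40 + (-120 - 20*6)*49) + 14192) + 28041)*(-6410 + 18794) = (((-40 + (-120 - 120)*49) + 14192) + 28041)*12384 = (((-40 - 240*49) + 14192) + 28041)*12384 = (((-40 - 11760) + 14192) + 28041)*12384 = ((-11800 + 14192) + 28041)*12384 = (2392 + 28041)*12384 = 30433*12384 = 376882272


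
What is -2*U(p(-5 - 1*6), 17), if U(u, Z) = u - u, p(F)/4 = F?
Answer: 0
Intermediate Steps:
p(F) = 4*F
U(u, Z) = 0
-2*U(p(-5 - 1*6), 17) = -2*0 = 0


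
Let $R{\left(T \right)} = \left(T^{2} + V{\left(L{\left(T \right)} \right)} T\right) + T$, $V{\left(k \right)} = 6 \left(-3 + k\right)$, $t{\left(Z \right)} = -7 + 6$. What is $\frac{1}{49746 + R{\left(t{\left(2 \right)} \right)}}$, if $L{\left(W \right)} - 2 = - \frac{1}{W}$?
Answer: $\frac{1}{49746} \approx 2.0102 \cdot 10^{-5}$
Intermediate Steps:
$L{\left(W \right)} = 2 - \frac{1}{W}$
$t{\left(Z \right)} = -1$
$V{\left(k \right)} = -18 + 6 k$
$R{\left(T \right)} = T + T^{2} + T \left(-6 - \frac{6}{T}\right)$ ($R{\left(T \right)} = \left(T^{2} + \left(-18 + 6 \left(2 - \frac{1}{T}\right)\right) T\right) + T = \left(T^{2} + \left(-18 + \left(12 - \frac{6}{T}\right)\right) T\right) + T = \left(T^{2} + \left(-6 - \frac{6}{T}\right) T\right) + T = \left(T^{2} + T \left(-6 - \frac{6}{T}\right)\right) + T = T + T^{2} + T \left(-6 - \frac{6}{T}\right)$)
$\frac{1}{49746 + R{\left(t{\left(2 \right)} \right)}} = \frac{1}{49746 - \left(1 - 1\right)} = \frac{1}{49746 + \left(-6 + 1 + 5\right)} = \frac{1}{49746 + 0} = \frac{1}{49746}$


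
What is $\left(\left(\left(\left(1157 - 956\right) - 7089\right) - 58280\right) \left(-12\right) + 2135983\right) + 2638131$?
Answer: $5556130$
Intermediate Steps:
$\left(\left(\left(\left(1157 - 956\right) - 7089\right) - 58280\right) \left(-12\right) + 2135983\right) + 2638131 = \left(\left(\left(201 - 7089\right) - 58280\right) \left(-12\right) + 2135983\right) + 2638131 = \left(\left(-6888 - 58280\right) \left(-12\right) + 2135983\right) + 2638131 = \left(\left(-65168\right) \left(-12\right) + 2135983\right) + 2638131 = \left(782016 + 2135983\right) + 2638131 = 2917999 + 2638131 = 5556130$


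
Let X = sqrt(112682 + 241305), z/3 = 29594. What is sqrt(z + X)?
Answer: sqrt(88782 + sqrt(353987)) ≈ 298.96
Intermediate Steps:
z = 88782 (z = 3*29594 = 88782)
X = sqrt(353987) ≈ 594.97
sqrt(z + X) = sqrt(88782 + sqrt(353987))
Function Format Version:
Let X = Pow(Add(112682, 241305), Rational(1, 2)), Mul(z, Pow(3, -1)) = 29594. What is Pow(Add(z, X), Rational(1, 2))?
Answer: Pow(Add(88782, Pow(353987, Rational(1, 2))), Rational(1, 2)) ≈ 298.96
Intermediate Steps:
z = 88782 (z = Mul(3, 29594) = 88782)
X = Pow(353987, Rational(1, 2)) ≈ 594.97
Pow(Add(z, X), Rational(1, 2)) = Pow(Add(88782, Pow(353987, Rational(1, 2))), Rational(1, 2))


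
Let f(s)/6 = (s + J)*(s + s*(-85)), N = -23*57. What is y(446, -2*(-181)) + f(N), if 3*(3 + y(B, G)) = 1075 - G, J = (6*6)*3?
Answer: -2384624392/3 ≈ -7.9487e+8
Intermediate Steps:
N = -1311
J = 108 (J = 36*3 = 108)
y(B, G) = 1066/3 - G/3 (y(B, G) = -3 + (1075 - G)/3 = -3 + (1075/3 - G/3) = 1066/3 - G/3)
f(s) = -504*s*(108 + s) (f(s) = 6*((s + 108)*(s + s*(-85))) = 6*((108 + s)*(s - 85*s)) = 6*((108 + s)*(-84*s)) = 6*(-84*s*(108 + s)) = -504*s*(108 + s))
y(446, -2*(-181)) + f(N) = (1066/3 - (-2)*(-181)/3) - 504*(-1311)*(108 - 1311) = (1066/3 - ⅓*362) - 504*(-1311)*(-1203) = (1066/3 - 362/3) - 794875032 = 704/3 - 794875032 = -2384624392/3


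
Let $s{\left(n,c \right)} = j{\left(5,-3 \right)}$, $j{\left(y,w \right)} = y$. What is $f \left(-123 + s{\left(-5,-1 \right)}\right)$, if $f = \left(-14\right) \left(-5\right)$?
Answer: $-8260$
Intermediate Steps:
$s{\left(n,c \right)} = 5$
$f = 70$
$f \left(-123 + s{\left(-5,-1 \right)}\right) = 70 \left(-123 + 5\right) = 70 \left(-118\right) = -8260$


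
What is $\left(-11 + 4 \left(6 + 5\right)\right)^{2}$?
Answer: $1089$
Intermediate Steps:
$\left(-11 + 4 \left(6 + 5\right)\right)^{2} = \left(-11 + 4 \cdot 11\right)^{2} = \left(-11 + 44\right)^{2} = 33^{2} = 1089$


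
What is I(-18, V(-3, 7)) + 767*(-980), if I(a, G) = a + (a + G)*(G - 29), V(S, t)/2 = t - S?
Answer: -751696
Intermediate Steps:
V(S, t) = -2*S + 2*t (V(S, t) = 2*(t - S) = -2*S + 2*t)
I(a, G) = a + (-29 + G)*(G + a) (I(a, G) = a + (G + a)*(-29 + G) = a + (-29 + G)*(G + a))
I(-18, V(-3, 7)) + 767*(-980) = ((-2*(-3) + 2*7)² - 29*(-2*(-3) + 2*7) - 28*(-18) + (-2*(-3) + 2*7)*(-18)) + 767*(-980) = ((6 + 14)² - 29*(6 + 14) + 504 + (6 + 14)*(-18)) - 751660 = (20² - 29*20 + 504 + 20*(-18)) - 751660 = (400 - 580 + 504 - 360) - 751660 = -36 - 751660 = -751696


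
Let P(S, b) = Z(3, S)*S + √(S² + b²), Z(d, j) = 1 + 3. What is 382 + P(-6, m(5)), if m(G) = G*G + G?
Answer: 358 + 6*√26 ≈ 388.59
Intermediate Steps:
Z(d, j) = 4
m(G) = G + G² (m(G) = G² + G = G + G²)
P(S, b) = √(S² + b²) + 4*S (P(S, b) = 4*S + √(S² + b²) = √(S² + b²) + 4*S)
382 + P(-6, m(5)) = 382 + (√((-6)² + (5*(1 + 5))²) + 4*(-6)) = 382 + (√(36 + (5*6)²) - 24) = 382 + (√(36 + 30²) - 24) = 382 + (√(36 + 900) - 24) = 382 + (√936 - 24) = 382 + (6*√26 - 24) = 382 + (-24 + 6*√26) = 358 + 6*√26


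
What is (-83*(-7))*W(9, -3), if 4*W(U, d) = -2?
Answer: -581/2 ≈ -290.50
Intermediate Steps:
W(U, d) = -½ (W(U, d) = (¼)*(-2) = -½)
(-83*(-7))*W(9, -3) = -83*(-7)*(-½) = 581*(-½) = -581/2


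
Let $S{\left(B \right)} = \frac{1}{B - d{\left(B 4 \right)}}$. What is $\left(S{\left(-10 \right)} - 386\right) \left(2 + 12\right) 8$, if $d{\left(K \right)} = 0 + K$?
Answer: $- \frac{648424}{15} \approx -43228.0$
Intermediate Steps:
$d{\left(K \right)} = K$
$S{\left(B \right)} = - \frac{1}{3 B}$ ($S{\left(B \right)} = \frac{1}{B - B 4} = \frac{1}{B - 4 B} = \frac{1}{\left(-3\right) B} = - \frac{1}{3 B}$)
$\left(S{\left(-10 \right)} - 386\right) \left(2 + 12\right) 8 = \left(- \frac{1}{3 \left(-10\right)} - 386\right) \left(2 + 12\right) 8 = \left(\left(- \frac{1}{3}\right) \left(- \frac{1}{10}\right) - 386\right) 14 \cdot 8 = \left(\frac{1}{30} - 386\right) 112 = \left(- \frac{11579}{30}\right) 112 = - \frac{648424}{15}$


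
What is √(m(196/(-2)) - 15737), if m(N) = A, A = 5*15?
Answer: I*√15662 ≈ 125.15*I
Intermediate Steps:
A = 75
m(N) = 75
√(m(196/(-2)) - 15737) = √(75 - 15737) = √(-15662) = I*√15662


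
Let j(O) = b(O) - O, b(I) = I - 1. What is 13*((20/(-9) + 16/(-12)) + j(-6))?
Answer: -533/9 ≈ -59.222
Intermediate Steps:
b(I) = -1 + I
j(O) = -1 (j(O) = (-1 + O) - O = -1)
13*((20/(-9) + 16/(-12)) + j(-6)) = 13*((20/(-9) + 16/(-12)) - 1) = 13*((20*(-⅑) + 16*(-1/12)) - 1) = 13*((-20/9 - 4/3) - 1) = 13*(-32/9 - 1) = 13*(-41/9) = -533/9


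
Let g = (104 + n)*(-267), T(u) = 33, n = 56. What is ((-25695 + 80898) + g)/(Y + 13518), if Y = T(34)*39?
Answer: 1387/1645 ≈ 0.84316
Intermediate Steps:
Y = 1287 (Y = 33*39 = 1287)
g = -42720 (g = (104 + 56)*(-267) = 160*(-267) = -42720)
((-25695 + 80898) + g)/(Y + 13518) = ((-25695 + 80898) - 42720)/(1287 + 13518) = (55203 - 42720)/14805 = 12483*(1/14805) = 1387/1645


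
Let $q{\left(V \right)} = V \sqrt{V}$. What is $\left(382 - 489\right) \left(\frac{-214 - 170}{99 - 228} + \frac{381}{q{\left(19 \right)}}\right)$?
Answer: $- \frac{13696}{43} - \frac{40767 \sqrt{19}}{361} \approx -810.75$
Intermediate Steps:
$q{\left(V \right)} = V^{\frac{3}{2}}$
$\left(382 - 489\right) \left(\frac{-214 - 170}{99 - 228} + \frac{381}{q{\left(19 \right)}}\right) = \left(382 - 489\right) \left(\frac{-214 - 170}{99 - 228} + \frac{381}{19^{\frac{3}{2}}}\right) = - 107 \left(- \frac{384}{-129} + \frac{381}{19 \sqrt{19}}\right) = - 107 \left(\left(-384\right) \left(- \frac{1}{129}\right) + 381 \frac{\sqrt{19}}{361}\right) = - 107 \left(\frac{128}{43} + \frac{381 \sqrt{19}}{361}\right) = - \frac{13696}{43} - \frac{40767 \sqrt{19}}{361}$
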